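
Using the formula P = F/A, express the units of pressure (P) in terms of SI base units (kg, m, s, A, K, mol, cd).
Units of each symbol in P = F/A:
  F (force): kg·m/s²
  A (area): m²  → in the denominator, contributes 1/m²

Multiplying the contributions: [kg·m/s²] · [1/m²]
Adding exponents of each base unit: kg: 1, m: -1, s: -2
SI base units of pressure: kg/(m·s²)

Answer: kg/(m·s²)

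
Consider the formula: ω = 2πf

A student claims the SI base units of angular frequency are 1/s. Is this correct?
Units of each symbol in ω = 2πf:
  f (frequency): 1/s
  The factor 2π is dimensionless.

Multiplying the contributions: [1/s]
Adding exponents of each base unit: s: -1
SI base units of angular frequency: 1/s

The claimed units 1/s match the derived units, so the claim is correct.

Answer: Yes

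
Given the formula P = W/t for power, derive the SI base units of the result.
Units of each symbol in P = W/t:
  W (work): kg·m²/s²
  t (time): s  → in the denominator, contributes 1/s

Multiplying the contributions: [kg·m²/s²] · [1/s]
Adding exponents of each base unit: kg: 1, m: 2, s: -3
SI base units of power: kg·m²/s³

Answer: kg·m²/s³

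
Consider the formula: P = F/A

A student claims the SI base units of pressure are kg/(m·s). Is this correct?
Units of each symbol in P = F/A:
  F (force): kg·m/s²
  A (area): m²  → in the denominator, contributes 1/m²

Multiplying the contributions: [kg·m/s²] · [1/m²]
Adding exponents of each base unit: kg: 1, m: -1, s: -2
SI base units of pressure: kg/(m·s²)

The claimed units kg/(m·s) (exponents kg: 1, m: -1, s: -1) do not match the derived units kg/(m·s²) (exponents kg: 1, m: -1, s: -2), so the claim is incorrect.

Answer: No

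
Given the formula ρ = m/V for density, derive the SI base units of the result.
Units of each symbol in ρ = m/V:
  m (mass): kg
  V (volume): m³  → in the denominator, contributes 1/m³

Multiplying the contributions: [kg] · [1/m³]
Adding exponents of each base unit: kg: 1, m: -3
SI base units of density: kg/m³

Answer: kg/m³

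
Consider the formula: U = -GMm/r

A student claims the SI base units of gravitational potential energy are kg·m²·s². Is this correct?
Units of each symbol in U = -GMm/r:
  G (gravitational constant): m³/(kg·s²)
  M (mass): kg
  m (mass): kg
  r (distance): m  → in the denominator, contributes 1/m
  The minus sign does not affect the units.

Multiplying the contributions: [m³/(kg·s²)] · [kg] · [kg] · [1/m]
Adding exponents of each base unit: kg: 1, m: 2, s: -2
SI base units of gravitational potential energy: kg·m²/s²

The claimed units kg·m²·s² (exponents kg: 1, m: 2, s: 2) do not match the derived units kg·m²/s² (exponents kg: 1, m: 2, s: -2), so the claim is incorrect.

Answer: No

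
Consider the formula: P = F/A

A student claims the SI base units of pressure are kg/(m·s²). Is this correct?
Units of each symbol in P = F/A:
  F (force): kg·m/s²
  A (area): m²  → in the denominator, contributes 1/m²

Multiplying the contributions: [kg·m/s²] · [1/m²]
Adding exponents of each base unit: kg: 1, m: -1, s: -2
SI base units of pressure: kg/(m·s²)

The claimed units kg/(m·s²) match the derived units, so the claim is correct.

Answer: Yes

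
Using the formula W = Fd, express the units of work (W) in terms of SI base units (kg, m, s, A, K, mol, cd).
Units of each symbol in W = Fd:
  F (force): kg·m/s²
  d (displacement): m

Multiplying the contributions: [kg·m/s²] · [m]
Adding exponents of each base unit: kg: 1, m: 2, s: -2
SI base units of work: kg·m²/s²

Answer: kg·m²/s²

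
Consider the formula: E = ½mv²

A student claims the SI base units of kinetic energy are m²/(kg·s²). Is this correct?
Units of each symbol in E = ½mv²:
  m (mass): kg
  v (speed): m/s  → to the power 2, contributes m²/s²
  The factor ½ is dimensionless.

Multiplying the contributions: [kg] · [m²/s²]
Adding exponents of each base unit: kg: 1, m: 2, s: -2
SI base units of kinetic energy: kg·m²/s²

The claimed units m²/(kg·s²) (exponents kg: -1, m: 2, s: -2) do not match the derived units kg·m²/s² (exponents kg: 1, m: 2, s: -2), so the claim is incorrect.

Answer: No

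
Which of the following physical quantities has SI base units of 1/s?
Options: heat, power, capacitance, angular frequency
Checking the SI base units of each option:
  heat (Q = mcΔT): kg·m²/s²  ✗
  power (P = W/t): kg·m²/s³  ✗
  capacitance (C = Q/V): s⁴·A²/(kg·m²)  ✗
  angular frequency (ω = 2πf): 1/s  ✓ matches

Only angular frequency has units 1/s.

Answer: angular frequency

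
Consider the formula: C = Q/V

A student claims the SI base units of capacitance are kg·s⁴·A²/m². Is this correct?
Units of each symbol in C = Q/V:
  Q (charge, in coulombs): s·A
  V (voltage, in volts): kg·m²/(s³·A)  → in the denominator, contributes s³·A/(kg·m²)

Multiplying the contributions: [s·A] · [s³·A/(kg·m²)]
Adding exponents of each base unit: kg: -1, m: -2, s: 4, A: 2
SI base units of capacitance: s⁴·A²/(kg·m²)

The claimed units kg·s⁴·A²/m² (exponents kg: 1, m: -2, s: 4, A: 2) do not match the derived units s⁴·A²/(kg·m²) (exponents kg: -1, m: -2, s: 4, A: 2), so the claim is incorrect.

Answer: No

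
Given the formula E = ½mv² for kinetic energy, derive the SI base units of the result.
Units of each symbol in E = ½mv²:
  m (mass): kg
  v (speed): m/s  → to the power 2, contributes m²/s²
  The factor ½ is dimensionless.

Multiplying the contributions: [kg] · [m²/s²]
Adding exponents of each base unit: kg: 1, m: 2, s: -2
SI base units of kinetic energy: kg·m²/s²

Answer: kg·m²/s²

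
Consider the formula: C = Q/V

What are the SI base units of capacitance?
Units of each symbol in C = Q/V:
  Q (charge, in coulombs): s·A
  V (voltage, in volts): kg·m²/(s³·A)  → in the denominator, contributes s³·A/(kg·m²)

Multiplying the contributions: [s·A] · [s³·A/(kg·m²)]
Adding exponents of each base unit: kg: -1, m: -2, s: 4, A: 2
SI base units of capacitance: s⁴·A²/(kg·m²)

Answer: s⁴·A²/(kg·m²)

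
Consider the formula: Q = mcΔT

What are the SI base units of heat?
Units of each symbol in Q = mcΔT:
  m (mass): kg
  c (specific heat capacity, in J/(kg·K)): m²/(s²·K)
  ΔT (temperature change): K

Multiplying the contributions: [kg] · [m²/(s²·K)] · [K]
Adding exponents of each base unit: kg: 1, m: 2, s: -2
SI base units of heat: kg·m²/s²

Answer: kg·m²/s²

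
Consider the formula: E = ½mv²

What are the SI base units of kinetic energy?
Units of each symbol in E = ½mv²:
  m (mass): kg
  v (speed): m/s  → to the power 2, contributes m²/s²
  The factor ½ is dimensionless.

Multiplying the contributions: [kg] · [m²/s²]
Adding exponents of each base unit: kg: 1, m: 2, s: -2
SI base units of kinetic energy: kg·m²/s²

Answer: kg·m²/s²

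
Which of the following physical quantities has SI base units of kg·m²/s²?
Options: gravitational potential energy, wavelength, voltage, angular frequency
Checking the SI base units of each option:
  gravitational potential energy (U = -GMm/r): kg·m²/s²  ✓ matches
  wavelength (λ = v/f): m  ✗
  voltage (V = IR): kg·m²/(s³·A)  ✗
  angular frequency (ω = 2πf): 1/s  ✗

Only gravitational potential energy has units kg·m²/s².

Answer: gravitational potential energy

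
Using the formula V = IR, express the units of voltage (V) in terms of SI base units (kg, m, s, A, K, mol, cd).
Units of each symbol in V = IR:
  I (current): A
  R (resistance, in ohms): kg·m²/(s³·A²)

Multiplying the contributions: [A] · [kg·m²/(s³·A²)]
Adding exponents of each base unit: kg: 1, m: 2, s: -3, A: -1
SI base units of voltage: kg·m²/(s³·A)

Answer: kg·m²/(s³·A)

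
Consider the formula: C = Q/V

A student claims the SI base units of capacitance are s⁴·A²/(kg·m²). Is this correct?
Units of each symbol in C = Q/V:
  Q (charge, in coulombs): s·A
  V (voltage, in volts): kg·m²/(s³·A)  → in the denominator, contributes s³·A/(kg·m²)

Multiplying the contributions: [s·A] · [s³·A/(kg·m²)]
Adding exponents of each base unit: kg: -1, m: -2, s: 4, A: 2
SI base units of capacitance: s⁴·A²/(kg·m²)

The claimed units s⁴·A²/(kg·m²) match the derived units, so the claim is correct.

Answer: Yes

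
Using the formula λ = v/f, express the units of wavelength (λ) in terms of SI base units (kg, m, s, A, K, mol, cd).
Units of each symbol in λ = v/f:
  v (wave speed): m/s
  f (frequency): 1/s  → in the denominator, contributes s

Multiplying the contributions: [m/s] · [s]
Adding exponents of each base unit: m: 1
SI base units of wavelength: m

Answer: m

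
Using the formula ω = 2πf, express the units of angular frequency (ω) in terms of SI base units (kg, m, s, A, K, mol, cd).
Units of each symbol in ω = 2πf:
  f (frequency): 1/s
  The factor 2π is dimensionless.

Multiplying the contributions: [1/s]
Adding exponents of each base unit: s: -1
SI base units of angular frequency: 1/s

Answer: 1/s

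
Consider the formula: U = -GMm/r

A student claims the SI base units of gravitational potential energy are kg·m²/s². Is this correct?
Units of each symbol in U = -GMm/r:
  G (gravitational constant): m³/(kg·s²)
  M (mass): kg
  m (mass): kg
  r (distance): m  → in the denominator, contributes 1/m
  The minus sign does not affect the units.

Multiplying the contributions: [m³/(kg·s²)] · [kg] · [kg] · [1/m]
Adding exponents of each base unit: kg: 1, m: 2, s: -2
SI base units of gravitational potential energy: kg·m²/s²

The claimed units kg·m²/s² match the derived units, so the claim is correct.

Answer: Yes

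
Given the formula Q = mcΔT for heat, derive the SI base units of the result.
Units of each symbol in Q = mcΔT:
  m (mass): kg
  c (specific heat capacity, in J/(kg·K)): m²/(s²·K)
  ΔT (temperature change): K

Multiplying the contributions: [kg] · [m²/(s²·K)] · [K]
Adding exponents of each base unit: kg: 1, m: 2, s: -2
SI base units of heat: kg·m²/s²

Answer: kg·m²/s²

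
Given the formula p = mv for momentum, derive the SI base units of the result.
Units of each symbol in p = mv:
  m (mass): kg
  v (velocity): m/s

Multiplying the contributions: [kg] · [m/s]
Adding exponents of each base unit: kg: 1, m: 1, s: -1
SI base units of momentum: kg·m/s

Answer: kg·m/s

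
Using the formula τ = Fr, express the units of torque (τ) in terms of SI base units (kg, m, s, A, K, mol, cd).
Units of each symbol in τ = Fr:
  F (force): kg·m/s²
  r (lever arm): m

Multiplying the contributions: [kg·m/s²] · [m]
Adding exponents of each base unit: kg: 1, m: 2, s: -2
SI base units of torque: kg·m²/s²

Answer: kg·m²/s²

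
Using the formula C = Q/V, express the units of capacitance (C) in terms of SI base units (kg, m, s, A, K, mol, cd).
Units of each symbol in C = Q/V:
  Q (charge, in coulombs): s·A
  V (voltage, in volts): kg·m²/(s³·A)  → in the denominator, contributes s³·A/(kg·m²)

Multiplying the contributions: [s·A] · [s³·A/(kg·m²)]
Adding exponents of each base unit: kg: -1, m: -2, s: 4, A: 2
SI base units of capacitance: s⁴·A²/(kg·m²)

Answer: s⁴·A²/(kg·m²)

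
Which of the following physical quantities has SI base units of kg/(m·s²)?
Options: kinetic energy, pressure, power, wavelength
Checking the SI base units of each option:
  kinetic energy (E = ½mv²): kg·m²/s²  ✗
  pressure (P = F/A): kg/(m·s²)  ✓ matches
  power (P = W/t): kg·m²/s³  ✗
  wavelength (λ = v/f): m  ✗

Only pressure has units kg/(m·s²).

Answer: pressure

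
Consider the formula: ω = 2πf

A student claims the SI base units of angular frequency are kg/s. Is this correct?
Units of each symbol in ω = 2πf:
  f (frequency): 1/s
  The factor 2π is dimensionless.

Multiplying the contributions: [1/s]
Adding exponents of each base unit: s: -1
SI base units of angular frequency: 1/s

The claimed units kg/s (exponents kg: 1, s: -1) do not match the derived units 1/s (exponents s: -1), so the claim is incorrect.

Answer: No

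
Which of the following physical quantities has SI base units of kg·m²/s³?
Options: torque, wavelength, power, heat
Checking the SI base units of each option:
  torque (τ = Fr): kg·m²/s²  ✗
  wavelength (λ = v/f): m  ✗
  power (P = W/t): kg·m²/s³  ✓ matches
  heat (Q = mcΔT): kg·m²/s²  ✗

Only power has units kg·m²/s³.

Answer: power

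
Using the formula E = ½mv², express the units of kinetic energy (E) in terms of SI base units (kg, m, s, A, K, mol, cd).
Units of each symbol in E = ½mv²:
  m (mass): kg
  v (speed): m/s  → to the power 2, contributes m²/s²
  The factor ½ is dimensionless.

Multiplying the contributions: [kg] · [m²/s²]
Adding exponents of each base unit: kg: 1, m: 2, s: -2
SI base units of kinetic energy: kg·m²/s²

Answer: kg·m²/s²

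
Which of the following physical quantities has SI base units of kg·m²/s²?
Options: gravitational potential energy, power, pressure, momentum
Checking the SI base units of each option:
  gravitational potential energy (U = -GMm/r): kg·m²/s²  ✓ matches
  power (P = W/t): kg·m²/s³  ✗
  pressure (P = F/A): kg/(m·s²)  ✗
  momentum (p = mv): kg·m/s  ✗

Only gravitational potential energy has units kg·m²/s².

Answer: gravitational potential energy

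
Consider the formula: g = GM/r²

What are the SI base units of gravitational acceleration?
Units of each symbol in g = GM/r²:
  G (gravitational constant): m³/(kg·s²)
  M (mass): kg
  r (distance): m  → to the power 2 in the denominator, contributes 1/m²

Multiplying the contributions: [m³/(kg·s²)] · [kg] · [1/m²]
Adding exponents of each base unit: m: 1, s: -2
SI base units of gravitational acceleration: m/s²

Answer: m/s²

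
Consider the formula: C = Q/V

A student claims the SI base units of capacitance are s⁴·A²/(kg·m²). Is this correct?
Units of each symbol in C = Q/V:
  Q (charge, in coulombs): s·A
  V (voltage, in volts): kg·m²/(s³·A)  → in the denominator, contributes s³·A/(kg·m²)

Multiplying the contributions: [s·A] · [s³·A/(kg·m²)]
Adding exponents of each base unit: kg: -1, m: -2, s: 4, A: 2
SI base units of capacitance: s⁴·A²/(kg·m²)

The claimed units s⁴·A²/(kg·m²) match the derived units, so the claim is correct.

Answer: Yes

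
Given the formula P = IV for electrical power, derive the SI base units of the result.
Units of each symbol in P = IV:
  I (current): A
  V (voltage, in volts): kg·m²/(s³·A)

Multiplying the contributions: [A] · [kg·m²/(s³·A)]
Adding exponents of each base unit: kg: 1, m: 2, s: -3
SI base units of electrical power: kg·m²/s³

Answer: kg·m²/s³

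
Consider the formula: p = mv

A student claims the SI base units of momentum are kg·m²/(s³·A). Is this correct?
Units of each symbol in p = mv:
  m (mass): kg
  v (velocity): m/s

Multiplying the contributions: [kg] · [m/s]
Adding exponents of each base unit: kg: 1, m: 1, s: -1
SI base units of momentum: kg·m/s

The claimed units kg·m²/(s³·A) (exponents kg: 1, m: 2, s: -3, A: -1) do not match the derived units kg·m/s (exponents kg: 1, m: 1, s: -1), so the claim is incorrect.

Answer: No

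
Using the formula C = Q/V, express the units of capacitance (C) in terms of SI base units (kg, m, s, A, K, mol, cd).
Units of each symbol in C = Q/V:
  Q (charge, in coulombs): s·A
  V (voltage, in volts): kg·m²/(s³·A)  → in the denominator, contributes s³·A/(kg·m²)

Multiplying the contributions: [s·A] · [s³·A/(kg·m²)]
Adding exponents of each base unit: kg: -1, m: -2, s: 4, A: 2
SI base units of capacitance: s⁴·A²/(kg·m²)

Answer: s⁴·A²/(kg·m²)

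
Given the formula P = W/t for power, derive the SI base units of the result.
Units of each symbol in P = W/t:
  W (work): kg·m²/s²
  t (time): s  → in the denominator, contributes 1/s

Multiplying the contributions: [kg·m²/s²] · [1/s]
Adding exponents of each base unit: kg: 1, m: 2, s: -3
SI base units of power: kg·m²/s³

Answer: kg·m²/s³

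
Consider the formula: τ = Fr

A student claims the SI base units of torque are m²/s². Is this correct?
Units of each symbol in τ = Fr:
  F (force): kg·m/s²
  r (lever arm): m

Multiplying the contributions: [kg·m/s²] · [m]
Adding exponents of each base unit: kg: 1, m: 2, s: -2
SI base units of torque: kg·m²/s²

The claimed units m²/s² (exponents m: 2, s: -2) do not match the derived units kg·m²/s² (exponents kg: 1, m: 2, s: -2), so the claim is incorrect.

Answer: No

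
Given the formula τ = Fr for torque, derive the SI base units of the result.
Units of each symbol in τ = Fr:
  F (force): kg·m/s²
  r (lever arm): m

Multiplying the contributions: [kg·m/s²] · [m]
Adding exponents of each base unit: kg: 1, m: 2, s: -2
SI base units of torque: kg·m²/s²

Answer: kg·m²/s²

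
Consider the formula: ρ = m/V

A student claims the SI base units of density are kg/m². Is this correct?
Units of each symbol in ρ = m/V:
  m (mass): kg
  V (volume): m³  → in the denominator, contributes 1/m³

Multiplying the contributions: [kg] · [1/m³]
Adding exponents of each base unit: kg: 1, m: -3
SI base units of density: kg/m³

The claimed units kg/m² (exponents kg: 1, m: -2) do not match the derived units kg/m³ (exponents kg: 1, m: -3), so the claim is incorrect.

Answer: No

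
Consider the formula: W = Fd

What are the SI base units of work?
Units of each symbol in W = Fd:
  F (force): kg·m/s²
  d (displacement): m

Multiplying the contributions: [kg·m/s²] · [m]
Adding exponents of each base unit: kg: 1, m: 2, s: -2
SI base units of work: kg·m²/s²

Answer: kg·m²/s²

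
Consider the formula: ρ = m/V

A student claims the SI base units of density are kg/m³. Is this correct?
Units of each symbol in ρ = m/V:
  m (mass): kg
  V (volume): m³  → in the denominator, contributes 1/m³

Multiplying the contributions: [kg] · [1/m³]
Adding exponents of each base unit: kg: 1, m: -3
SI base units of density: kg/m³

The claimed units kg/m³ match the derived units, so the claim is correct.

Answer: Yes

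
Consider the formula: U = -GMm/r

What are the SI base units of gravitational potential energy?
Units of each symbol in U = -GMm/r:
  G (gravitational constant): m³/(kg·s²)
  M (mass): kg
  m (mass): kg
  r (distance): m  → in the denominator, contributes 1/m
  The minus sign does not affect the units.

Multiplying the contributions: [m³/(kg·s²)] · [kg] · [kg] · [1/m]
Adding exponents of each base unit: kg: 1, m: 2, s: -2
SI base units of gravitational potential energy: kg·m²/s²

Answer: kg·m²/s²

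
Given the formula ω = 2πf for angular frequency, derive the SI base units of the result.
Units of each symbol in ω = 2πf:
  f (frequency): 1/s
  The factor 2π is dimensionless.

Multiplying the contributions: [1/s]
Adding exponents of each base unit: s: -1
SI base units of angular frequency: 1/s

Answer: 1/s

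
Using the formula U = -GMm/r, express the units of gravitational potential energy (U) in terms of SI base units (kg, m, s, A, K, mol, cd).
Units of each symbol in U = -GMm/r:
  G (gravitational constant): m³/(kg·s²)
  M (mass): kg
  m (mass): kg
  r (distance): m  → in the denominator, contributes 1/m
  The minus sign does not affect the units.

Multiplying the contributions: [m³/(kg·s²)] · [kg] · [kg] · [1/m]
Adding exponents of each base unit: kg: 1, m: 2, s: -2
SI base units of gravitational potential energy: kg·m²/s²

Answer: kg·m²/s²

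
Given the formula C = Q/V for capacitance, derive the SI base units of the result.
Units of each symbol in C = Q/V:
  Q (charge, in coulombs): s·A
  V (voltage, in volts): kg·m²/(s³·A)  → in the denominator, contributes s³·A/(kg·m²)

Multiplying the contributions: [s·A] · [s³·A/(kg·m²)]
Adding exponents of each base unit: kg: -1, m: -2, s: 4, A: 2
SI base units of capacitance: s⁴·A²/(kg·m²)

Answer: s⁴·A²/(kg·m²)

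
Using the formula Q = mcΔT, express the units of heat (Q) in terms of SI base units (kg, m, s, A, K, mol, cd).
Units of each symbol in Q = mcΔT:
  m (mass): kg
  c (specific heat capacity, in J/(kg·K)): m²/(s²·K)
  ΔT (temperature change): K

Multiplying the contributions: [kg] · [m²/(s²·K)] · [K]
Adding exponents of each base unit: kg: 1, m: 2, s: -2
SI base units of heat: kg·m²/s²

Answer: kg·m²/s²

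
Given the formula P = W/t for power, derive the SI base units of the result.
Units of each symbol in P = W/t:
  W (work): kg·m²/s²
  t (time): s  → in the denominator, contributes 1/s

Multiplying the contributions: [kg·m²/s²] · [1/s]
Adding exponents of each base unit: kg: 1, m: 2, s: -3
SI base units of power: kg·m²/s³

Answer: kg·m²/s³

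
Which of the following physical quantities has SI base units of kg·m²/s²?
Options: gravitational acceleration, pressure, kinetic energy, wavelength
Checking the SI base units of each option:
  gravitational acceleration (g = GM/r²): m/s²  ✗
  pressure (P = F/A): kg/(m·s²)  ✗
  kinetic energy (E = ½mv²): kg·m²/s²  ✓ matches
  wavelength (λ = v/f): m  ✗

Only kinetic energy has units kg·m²/s².

Answer: kinetic energy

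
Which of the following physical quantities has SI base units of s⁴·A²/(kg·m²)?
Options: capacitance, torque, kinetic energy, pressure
Checking the SI base units of each option:
  capacitance (C = Q/V): s⁴·A²/(kg·m²)  ✓ matches
  torque (τ = Fr): kg·m²/s²  ✗
  kinetic energy (E = ½mv²): kg·m²/s²  ✗
  pressure (P = F/A): kg/(m·s²)  ✗

Only capacitance has units s⁴·A²/(kg·m²).

Answer: capacitance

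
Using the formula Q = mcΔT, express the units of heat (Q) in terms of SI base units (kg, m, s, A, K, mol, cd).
Units of each symbol in Q = mcΔT:
  m (mass): kg
  c (specific heat capacity, in J/(kg·K)): m²/(s²·K)
  ΔT (temperature change): K

Multiplying the contributions: [kg] · [m²/(s²·K)] · [K]
Adding exponents of each base unit: kg: 1, m: 2, s: -2
SI base units of heat: kg·m²/s²

Answer: kg·m²/s²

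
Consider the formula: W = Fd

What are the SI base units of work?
Units of each symbol in W = Fd:
  F (force): kg·m/s²
  d (displacement): m

Multiplying the contributions: [kg·m/s²] · [m]
Adding exponents of each base unit: kg: 1, m: 2, s: -2
SI base units of work: kg·m²/s²

Answer: kg·m²/s²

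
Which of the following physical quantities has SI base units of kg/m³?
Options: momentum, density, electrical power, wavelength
Checking the SI base units of each option:
  momentum (p = mv): kg·m/s  ✗
  density (ρ = m/V): kg/m³  ✓ matches
  electrical power (P = IV): kg·m²/s³  ✗
  wavelength (λ = v/f): m  ✗

Only density has units kg/m³.

Answer: density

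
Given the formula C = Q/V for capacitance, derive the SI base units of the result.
Units of each symbol in C = Q/V:
  Q (charge, in coulombs): s·A
  V (voltage, in volts): kg·m²/(s³·A)  → in the denominator, contributes s³·A/(kg·m²)

Multiplying the contributions: [s·A] · [s³·A/(kg·m²)]
Adding exponents of each base unit: kg: -1, m: -2, s: 4, A: 2
SI base units of capacitance: s⁴·A²/(kg·m²)

Answer: s⁴·A²/(kg·m²)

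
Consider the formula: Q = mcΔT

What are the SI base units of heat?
Units of each symbol in Q = mcΔT:
  m (mass): kg
  c (specific heat capacity, in J/(kg·K)): m²/(s²·K)
  ΔT (temperature change): K

Multiplying the contributions: [kg] · [m²/(s²·K)] · [K]
Adding exponents of each base unit: kg: 1, m: 2, s: -2
SI base units of heat: kg·m²/s²

Answer: kg·m²/s²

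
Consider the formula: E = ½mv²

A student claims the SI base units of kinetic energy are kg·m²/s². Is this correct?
Units of each symbol in E = ½mv²:
  m (mass): kg
  v (speed): m/s  → to the power 2, contributes m²/s²
  The factor ½ is dimensionless.

Multiplying the contributions: [kg] · [m²/s²]
Adding exponents of each base unit: kg: 1, m: 2, s: -2
SI base units of kinetic energy: kg·m²/s²

The claimed units kg·m²/s² match the derived units, so the claim is correct.

Answer: Yes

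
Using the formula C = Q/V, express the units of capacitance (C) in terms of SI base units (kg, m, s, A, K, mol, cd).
Units of each symbol in C = Q/V:
  Q (charge, in coulombs): s·A
  V (voltage, in volts): kg·m²/(s³·A)  → in the denominator, contributes s³·A/(kg·m²)

Multiplying the contributions: [s·A] · [s³·A/(kg·m²)]
Adding exponents of each base unit: kg: -1, m: -2, s: 4, A: 2
SI base units of capacitance: s⁴·A²/(kg·m²)

Answer: s⁴·A²/(kg·m²)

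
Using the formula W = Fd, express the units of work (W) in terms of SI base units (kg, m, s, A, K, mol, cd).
Units of each symbol in W = Fd:
  F (force): kg·m/s²
  d (displacement): m

Multiplying the contributions: [kg·m/s²] · [m]
Adding exponents of each base unit: kg: 1, m: 2, s: -2
SI base units of work: kg·m²/s²

Answer: kg·m²/s²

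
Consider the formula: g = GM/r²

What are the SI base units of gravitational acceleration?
Units of each symbol in g = GM/r²:
  G (gravitational constant): m³/(kg·s²)
  M (mass): kg
  r (distance): m  → to the power 2 in the denominator, contributes 1/m²

Multiplying the contributions: [m³/(kg·s²)] · [kg] · [1/m²]
Adding exponents of each base unit: m: 1, s: -2
SI base units of gravitational acceleration: m/s²

Answer: m/s²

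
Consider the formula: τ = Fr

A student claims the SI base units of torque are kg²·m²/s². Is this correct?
Units of each symbol in τ = Fr:
  F (force): kg·m/s²
  r (lever arm): m

Multiplying the contributions: [kg·m/s²] · [m]
Adding exponents of each base unit: kg: 1, m: 2, s: -2
SI base units of torque: kg·m²/s²

The claimed units kg²·m²/s² (exponents kg: 2, m: 2, s: -2) do not match the derived units kg·m²/s² (exponents kg: 1, m: 2, s: -2), so the claim is incorrect.

Answer: No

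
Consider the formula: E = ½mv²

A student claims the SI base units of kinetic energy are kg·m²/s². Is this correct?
Units of each symbol in E = ½mv²:
  m (mass): kg
  v (speed): m/s  → to the power 2, contributes m²/s²
  The factor ½ is dimensionless.

Multiplying the contributions: [kg] · [m²/s²]
Adding exponents of each base unit: kg: 1, m: 2, s: -2
SI base units of kinetic energy: kg·m²/s²

The claimed units kg·m²/s² match the derived units, so the claim is correct.

Answer: Yes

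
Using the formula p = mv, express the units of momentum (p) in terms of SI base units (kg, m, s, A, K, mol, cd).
Units of each symbol in p = mv:
  m (mass): kg
  v (velocity): m/s

Multiplying the contributions: [kg] · [m/s]
Adding exponents of each base unit: kg: 1, m: 1, s: -1
SI base units of momentum: kg·m/s

Answer: kg·m/s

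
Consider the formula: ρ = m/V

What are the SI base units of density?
Units of each symbol in ρ = m/V:
  m (mass): kg
  V (volume): m³  → in the denominator, contributes 1/m³

Multiplying the contributions: [kg] · [1/m³]
Adding exponents of each base unit: kg: 1, m: -3
SI base units of density: kg/m³

Answer: kg/m³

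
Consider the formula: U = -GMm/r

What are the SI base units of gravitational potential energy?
Units of each symbol in U = -GMm/r:
  G (gravitational constant): m³/(kg·s²)
  M (mass): kg
  m (mass): kg
  r (distance): m  → in the denominator, contributes 1/m
  The minus sign does not affect the units.

Multiplying the contributions: [m³/(kg·s²)] · [kg] · [kg] · [1/m]
Adding exponents of each base unit: kg: 1, m: 2, s: -2
SI base units of gravitational potential energy: kg·m²/s²

Answer: kg·m²/s²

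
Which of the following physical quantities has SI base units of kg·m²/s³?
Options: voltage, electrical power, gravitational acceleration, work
Checking the SI base units of each option:
  voltage (V = IR): kg·m²/(s³·A)  ✗
  electrical power (P = IV): kg·m²/s³  ✓ matches
  gravitational acceleration (g = GM/r²): m/s²  ✗
  work (W = Fd): kg·m²/s²  ✗

Only electrical power has units kg·m²/s³.

Answer: electrical power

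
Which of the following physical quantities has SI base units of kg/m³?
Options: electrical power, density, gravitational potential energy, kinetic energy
Checking the SI base units of each option:
  electrical power (P = IV): kg·m²/s³  ✗
  density (ρ = m/V): kg/m³  ✓ matches
  gravitational potential energy (U = -GMm/r): kg·m²/s²  ✗
  kinetic energy (E = ½mv²): kg·m²/s²  ✗

Only density has units kg/m³.

Answer: density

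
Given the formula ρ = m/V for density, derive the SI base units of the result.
Units of each symbol in ρ = m/V:
  m (mass): kg
  V (volume): m³  → in the denominator, contributes 1/m³

Multiplying the contributions: [kg] · [1/m³]
Adding exponents of each base unit: kg: 1, m: -3
SI base units of density: kg/m³

Answer: kg/m³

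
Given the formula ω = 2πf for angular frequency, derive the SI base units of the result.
Units of each symbol in ω = 2πf:
  f (frequency): 1/s
  The factor 2π is dimensionless.

Multiplying the contributions: [1/s]
Adding exponents of each base unit: s: -1
SI base units of angular frequency: 1/s

Answer: 1/s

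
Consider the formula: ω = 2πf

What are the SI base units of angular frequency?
Units of each symbol in ω = 2πf:
  f (frequency): 1/s
  The factor 2π is dimensionless.

Multiplying the contributions: [1/s]
Adding exponents of each base unit: s: -1
SI base units of angular frequency: 1/s

Answer: 1/s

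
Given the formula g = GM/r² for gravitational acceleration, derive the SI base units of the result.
Units of each symbol in g = GM/r²:
  G (gravitational constant): m³/(kg·s²)
  M (mass): kg
  r (distance): m  → to the power 2 in the denominator, contributes 1/m²

Multiplying the contributions: [m³/(kg·s²)] · [kg] · [1/m²]
Adding exponents of each base unit: m: 1, s: -2
SI base units of gravitational acceleration: m/s²

Answer: m/s²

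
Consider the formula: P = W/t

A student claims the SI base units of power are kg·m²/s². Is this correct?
Units of each symbol in P = W/t:
  W (work): kg·m²/s²
  t (time): s  → in the denominator, contributes 1/s

Multiplying the contributions: [kg·m²/s²] · [1/s]
Adding exponents of each base unit: kg: 1, m: 2, s: -3
SI base units of power: kg·m²/s³

The claimed units kg·m²/s² (exponents kg: 1, m: 2, s: -2) do not match the derived units kg·m²/s³ (exponents kg: 1, m: 2, s: -3), so the claim is incorrect.

Answer: No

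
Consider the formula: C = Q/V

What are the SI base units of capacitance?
Units of each symbol in C = Q/V:
  Q (charge, in coulombs): s·A
  V (voltage, in volts): kg·m²/(s³·A)  → in the denominator, contributes s³·A/(kg·m²)

Multiplying the contributions: [s·A] · [s³·A/(kg·m²)]
Adding exponents of each base unit: kg: -1, m: -2, s: 4, A: 2
SI base units of capacitance: s⁴·A²/(kg·m²)

Answer: s⁴·A²/(kg·m²)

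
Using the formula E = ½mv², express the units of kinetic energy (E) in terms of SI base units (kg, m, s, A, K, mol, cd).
Units of each symbol in E = ½mv²:
  m (mass): kg
  v (speed): m/s  → to the power 2, contributes m²/s²
  The factor ½ is dimensionless.

Multiplying the contributions: [kg] · [m²/s²]
Adding exponents of each base unit: kg: 1, m: 2, s: -2
SI base units of kinetic energy: kg·m²/s²

Answer: kg·m²/s²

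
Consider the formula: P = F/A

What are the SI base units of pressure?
Units of each symbol in P = F/A:
  F (force): kg·m/s²
  A (area): m²  → in the denominator, contributes 1/m²

Multiplying the contributions: [kg·m/s²] · [1/m²]
Adding exponents of each base unit: kg: 1, m: -1, s: -2
SI base units of pressure: kg/(m·s²)

Answer: kg/(m·s²)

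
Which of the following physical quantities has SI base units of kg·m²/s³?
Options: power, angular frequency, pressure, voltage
Checking the SI base units of each option:
  power (P = W/t): kg·m²/s³  ✓ matches
  angular frequency (ω = 2πf): 1/s  ✗
  pressure (P = F/A): kg/(m·s²)  ✗
  voltage (V = IR): kg·m²/(s³·A)  ✗

Only power has units kg·m²/s³.

Answer: power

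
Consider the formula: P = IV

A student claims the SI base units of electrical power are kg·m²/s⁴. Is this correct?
Units of each symbol in P = IV:
  I (current): A
  V (voltage, in volts): kg·m²/(s³·A)

Multiplying the contributions: [A] · [kg·m²/(s³·A)]
Adding exponents of each base unit: kg: 1, m: 2, s: -3
SI base units of electrical power: kg·m²/s³

The claimed units kg·m²/s⁴ (exponents kg: 1, m: 2, s: -4) do not match the derived units kg·m²/s³ (exponents kg: 1, m: 2, s: -3), so the claim is incorrect.

Answer: No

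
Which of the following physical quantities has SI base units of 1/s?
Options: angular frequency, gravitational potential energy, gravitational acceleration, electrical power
Checking the SI base units of each option:
  angular frequency (ω = 2πf): 1/s  ✓ matches
  gravitational potential energy (U = -GMm/r): kg·m²/s²  ✗
  gravitational acceleration (g = GM/r²): m/s²  ✗
  electrical power (P = IV): kg·m²/s³  ✗

Only angular frequency has units 1/s.

Answer: angular frequency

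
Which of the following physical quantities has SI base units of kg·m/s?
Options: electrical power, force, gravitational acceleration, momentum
Checking the SI base units of each option:
  electrical power (P = IV): kg·m²/s³  ✗
  force (F = ma): kg·m/s²  ✗
  gravitational acceleration (g = GM/r²): m/s²  ✗
  momentum (p = mv): kg·m/s  ✓ matches

Only momentum has units kg·m/s.

Answer: momentum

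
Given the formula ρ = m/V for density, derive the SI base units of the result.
Units of each symbol in ρ = m/V:
  m (mass): kg
  V (volume): m³  → in the denominator, contributes 1/m³

Multiplying the contributions: [kg] · [1/m³]
Adding exponents of each base unit: kg: 1, m: -3
SI base units of density: kg/m³

Answer: kg/m³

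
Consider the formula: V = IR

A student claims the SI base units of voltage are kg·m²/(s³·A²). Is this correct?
Units of each symbol in V = IR:
  I (current): A
  R (resistance, in ohms): kg·m²/(s³·A²)

Multiplying the contributions: [A] · [kg·m²/(s³·A²)]
Adding exponents of each base unit: kg: 1, m: 2, s: -3, A: -1
SI base units of voltage: kg·m²/(s³·A)

The claimed units kg·m²/(s³·A²) (exponents kg: 1, m: 2, s: -3, A: -2) do not match the derived units kg·m²/(s³·A) (exponents kg: 1, m: 2, s: -3, A: -1), so the claim is incorrect.

Answer: No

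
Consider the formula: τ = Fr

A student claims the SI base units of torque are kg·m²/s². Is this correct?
Units of each symbol in τ = Fr:
  F (force): kg·m/s²
  r (lever arm): m

Multiplying the contributions: [kg·m/s²] · [m]
Adding exponents of each base unit: kg: 1, m: 2, s: -2
SI base units of torque: kg·m²/s²

The claimed units kg·m²/s² match the derived units, so the claim is correct.

Answer: Yes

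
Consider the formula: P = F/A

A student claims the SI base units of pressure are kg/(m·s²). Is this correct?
Units of each symbol in P = F/A:
  F (force): kg·m/s²
  A (area): m²  → in the denominator, contributes 1/m²

Multiplying the contributions: [kg·m/s²] · [1/m²]
Adding exponents of each base unit: kg: 1, m: -1, s: -2
SI base units of pressure: kg/(m·s²)

The claimed units kg/(m·s²) match the derived units, so the claim is correct.

Answer: Yes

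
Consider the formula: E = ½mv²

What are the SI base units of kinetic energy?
Units of each symbol in E = ½mv²:
  m (mass): kg
  v (speed): m/s  → to the power 2, contributes m²/s²
  The factor ½ is dimensionless.

Multiplying the contributions: [kg] · [m²/s²]
Adding exponents of each base unit: kg: 1, m: 2, s: -2
SI base units of kinetic energy: kg·m²/s²

Answer: kg·m²/s²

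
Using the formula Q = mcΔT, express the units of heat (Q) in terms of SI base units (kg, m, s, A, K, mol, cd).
Units of each symbol in Q = mcΔT:
  m (mass): kg
  c (specific heat capacity, in J/(kg·K)): m²/(s²·K)
  ΔT (temperature change): K

Multiplying the contributions: [kg] · [m²/(s²·K)] · [K]
Adding exponents of each base unit: kg: 1, m: 2, s: -2
SI base units of heat: kg·m²/s²

Answer: kg·m²/s²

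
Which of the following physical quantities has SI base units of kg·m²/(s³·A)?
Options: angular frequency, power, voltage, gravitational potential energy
Checking the SI base units of each option:
  angular frequency (ω = 2πf): 1/s  ✗
  power (P = W/t): kg·m²/s³  ✗
  voltage (V = IR): kg·m²/(s³·A)  ✓ matches
  gravitational potential energy (U = -GMm/r): kg·m²/s²  ✗

Only voltage has units kg·m²/(s³·A).

Answer: voltage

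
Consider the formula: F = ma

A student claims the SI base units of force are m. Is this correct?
Units of each symbol in F = ma:
  m (mass): kg
  a (acceleration): m/s²

Multiplying the contributions: [kg] · [m/s²]
Adding exponents of each base unit: kg: 1, m: 1, s: -2
SI base units of force: kg·m/s²

The claimed units m (exponents m: 1) do not match the derived units kg·m/s² (exponents kg: 1, m: 1, s: -2), so the claim is incorrect.

Answer: No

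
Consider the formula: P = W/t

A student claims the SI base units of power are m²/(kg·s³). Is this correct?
Units of each symbol in P = W/t:
  W (work): kg·m²/s²
  t (time): s  → in the denominator, contributes 1/s

Multiplying the contributions: [kg·m²/s²] · [1/s]
Adding exponents of each base unit: kg: 1, m: 2, s: -3
SI base units of power: kg·m²/s³

The claimed units m²/(kg·s³) (exponents kg: -1, m: 2, s: -3) do not match the derived units kg·m²/s³ (exponents kg: 1, m: 2, s: -3), so the claim is incorrect.

Answer: No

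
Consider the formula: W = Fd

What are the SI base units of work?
Units of each symbol in W = Fd:
  F (force): kg·m/s²
  d (displacement): m

Multiplying the contributions: [kg·m/s²] · [m]
Adding exponents of each base unit: kg: 1, m: 2, s: -2
SI base units of work: kg·m²/s²

Answer: kg·m²/s²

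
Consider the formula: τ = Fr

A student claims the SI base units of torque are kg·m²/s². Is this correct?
Units of each symbol in τ = Fr:
  F (force): kg·m/s²
  r (lever arm): m

Multiplying the contributions: [kg·m/s²] · [m]
Adding exponents of each base unit: kg: 1, m: 2, s: -2
SI base units of torque: kg·m²/s²

The claimed units kg·m²/s² match the derived units, so the claim is correct.

Answer: Yes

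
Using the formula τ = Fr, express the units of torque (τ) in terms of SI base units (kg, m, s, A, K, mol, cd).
Units of each symbol in τ = Fr:
  F (force): kg·m/s²
  r (lever arm): m

Multiplying the contributions: [kg·m/s²] · [m]
Adding exponents of each base unit: kg: 1, m: 2, s: -2
SI base units of torque: kg·m²/s²

Answer: kg·m²/s²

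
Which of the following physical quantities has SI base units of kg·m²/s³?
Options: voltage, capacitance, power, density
Checking the SI base units of each option:
  voltage (V = IR): kg·m²/(s³·A)  ✗
  capacitance (C = Q/V): s⁴·A²/(kg·m²)  ✗
  power (P = W/t): kg·m²/s³  ✓ matches
  density (ρ = m/V): kg/m³  ✗

Only power has units kg·m²/s³.

Answer: power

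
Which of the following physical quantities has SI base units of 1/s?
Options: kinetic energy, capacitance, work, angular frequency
Checking the SI base units of each option:
  kinetic energy (E = ½mv²): kg·m²/s²  ✗
  capacitance (C = Q/V): s⁴·A²/(kg·m²)  ✗
  work (W = Fd): kg·m²/s²  ✗
  angular frequency (ω = 2πf): 1/s  ✓ matches

Only angular frequency has units 1/s.

Answer: angular frequency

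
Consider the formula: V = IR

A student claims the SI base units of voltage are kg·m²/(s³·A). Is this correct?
Units of each symbol in V = IR:
  I (current): A
  R (resistance, in ohms): kg·m²/(s³·A²)

Multiplying the contributions: [A] · [kg·m²/(s³·A²)]
Adding exponents of each base unit: kg: 1, m: 2, s: -3, A: -1
SI base units of voltage: kg·m²/(s³·A)

The claimed units kg·m²/(s³·A) match the derived units, so the claim is correct.

Answer: Yes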